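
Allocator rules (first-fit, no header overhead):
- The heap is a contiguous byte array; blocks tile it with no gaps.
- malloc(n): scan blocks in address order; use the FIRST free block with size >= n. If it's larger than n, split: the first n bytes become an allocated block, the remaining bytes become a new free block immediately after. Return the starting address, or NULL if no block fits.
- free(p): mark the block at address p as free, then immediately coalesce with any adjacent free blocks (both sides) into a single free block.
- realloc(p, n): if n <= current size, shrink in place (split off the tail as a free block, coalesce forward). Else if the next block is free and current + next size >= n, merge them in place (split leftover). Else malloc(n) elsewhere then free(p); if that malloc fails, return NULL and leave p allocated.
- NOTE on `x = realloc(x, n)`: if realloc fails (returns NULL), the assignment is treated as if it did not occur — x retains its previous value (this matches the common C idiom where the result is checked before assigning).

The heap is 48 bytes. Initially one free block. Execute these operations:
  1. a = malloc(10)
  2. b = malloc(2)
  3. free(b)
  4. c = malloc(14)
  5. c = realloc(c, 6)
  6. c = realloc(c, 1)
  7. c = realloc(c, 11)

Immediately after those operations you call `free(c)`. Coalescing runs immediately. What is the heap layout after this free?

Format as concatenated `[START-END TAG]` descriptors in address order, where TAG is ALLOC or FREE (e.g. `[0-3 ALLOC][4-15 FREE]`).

Op 1: a = malloc(10) -> a = 0; heap: [0-9 ALLOC][10-47 FREE]
Op 2: b = malloc(2) -> b = 10; heap: [0-9 ALLOC][10-11 ALLOC][12-47 FREE]
Op 3: free(b) -> (freed b); heap: [0-9 ALLOC][10-47 FREE]
Op 4: c = malloc(14) -> c = 10; heap: [0-9 ALLOC][10-23 ALLOC][24-47 FREE]
Op 5: c = realloc(c, 6) -> c = 10; heap: [0-9 ALLOC][10-15 ALLOC][16-47 FREE]
Op 6: c = realloc(c, 1) -> c = 10; heap: [0-9 ALLOC][10-10 ALLOC][11-47 FREE]
Op 7: c = realloc(c, 11) -> c = 10; heap: [0-9 ALLOC][10-20 ALLOC][21-47 FREE]
free(c): c = 10 -> block [10-20 ALLOC]; mark free, coalesce with adjacent free neighbors -> [0-9 ALLOC][10-47 FREE]

Answer: [0-9 ALLOC][10-47 FREE]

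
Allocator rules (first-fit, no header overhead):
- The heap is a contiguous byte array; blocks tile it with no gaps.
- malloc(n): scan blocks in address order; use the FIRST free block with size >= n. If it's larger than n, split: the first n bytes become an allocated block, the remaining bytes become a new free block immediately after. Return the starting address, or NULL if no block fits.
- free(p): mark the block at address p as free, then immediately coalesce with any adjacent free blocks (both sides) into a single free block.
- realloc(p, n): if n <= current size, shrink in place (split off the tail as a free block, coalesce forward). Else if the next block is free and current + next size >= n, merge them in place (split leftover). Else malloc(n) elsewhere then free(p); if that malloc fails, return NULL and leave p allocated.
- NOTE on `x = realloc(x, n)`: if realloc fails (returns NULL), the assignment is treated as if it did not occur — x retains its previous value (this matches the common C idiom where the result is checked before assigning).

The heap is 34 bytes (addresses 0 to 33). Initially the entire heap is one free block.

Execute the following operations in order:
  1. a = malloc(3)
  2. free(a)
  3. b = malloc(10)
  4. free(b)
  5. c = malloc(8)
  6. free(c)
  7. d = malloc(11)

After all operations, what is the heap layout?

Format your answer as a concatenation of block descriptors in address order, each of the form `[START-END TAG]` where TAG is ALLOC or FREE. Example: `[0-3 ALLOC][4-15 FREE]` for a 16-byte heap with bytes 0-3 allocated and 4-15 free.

Answer: [0-10 ALLOC][11-33 FREE]

Derivation:
Op 1: a = malloc(3) -> a = 0; heap: [0-2 ALLOC][3-33 FREE]
Op 2: free(a) -> (freed a); heap: [0-33 FREE]
Op 3: b = malloc(10) -> b = 0; heap: [0-9 ALLOC][10-33 FREE]
Op 4: free(b) -> (freed b); heap: [0-33 FREE]
Op 5: c = malloc(8) -> c = 0; heap: [0-7 ALLOC][8-33 FREE]
Op 6: free(c) -> (freed c); heap: [0-33 FREE]
Op 7: d = malloc(11) -> d = 0; heap: [0-10 ALLOC][11-33 FREE]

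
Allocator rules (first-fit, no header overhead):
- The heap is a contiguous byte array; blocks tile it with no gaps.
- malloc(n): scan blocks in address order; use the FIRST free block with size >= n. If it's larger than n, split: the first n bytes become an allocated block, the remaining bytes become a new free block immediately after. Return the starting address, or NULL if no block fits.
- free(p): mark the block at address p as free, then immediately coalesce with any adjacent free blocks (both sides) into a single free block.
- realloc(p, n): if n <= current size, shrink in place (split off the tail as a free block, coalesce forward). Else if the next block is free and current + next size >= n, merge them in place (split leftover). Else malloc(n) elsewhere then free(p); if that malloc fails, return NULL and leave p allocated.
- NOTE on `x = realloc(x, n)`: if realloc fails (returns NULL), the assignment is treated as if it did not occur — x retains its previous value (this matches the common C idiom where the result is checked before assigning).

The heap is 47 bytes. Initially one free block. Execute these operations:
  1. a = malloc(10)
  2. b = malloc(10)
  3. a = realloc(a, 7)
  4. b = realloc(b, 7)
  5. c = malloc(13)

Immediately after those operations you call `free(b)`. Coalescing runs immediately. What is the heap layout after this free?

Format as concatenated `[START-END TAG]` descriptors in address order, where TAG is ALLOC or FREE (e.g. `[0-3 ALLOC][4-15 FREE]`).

Op 1: a = malloc(10) -> a = 0; heap: [0-9 ALLOC][10-46 FREE]
Op 2: b = malloc(10) -> b = 10; heap: [0-9 ALLOC][10-19 ALLOC][20-46 FREE]
Op 3: a = realloc(a, 7) -> a = 0; heap: [0-6 ALLOC][7-9 FREE][10-19 ALLOC][20-46 FREE]
Op 4: b = realloc(b, 7) -> b = 10; heap: [0-6 ALLOC][7-9 FREE][10-16 ALLOC][17-46 FREE]
Op 5: c = malloc(13) -> c = 17; heap: [0-6 ALLOC][7-9 FREE][10-16 ALLOC][17-29 ALLOC][30-46 FREE]
free(b): b = 10 -> block [10-16 ALLOC]; mark free, coalesce with adjacent free neighbors -> [0-6 ALLOC][7-16 FREE][17-29 ALLOC][30-46 FREE]

Answer: [0-6 ALLOC][7-16 FREE][17-29 ALLOC][30-46 FREE]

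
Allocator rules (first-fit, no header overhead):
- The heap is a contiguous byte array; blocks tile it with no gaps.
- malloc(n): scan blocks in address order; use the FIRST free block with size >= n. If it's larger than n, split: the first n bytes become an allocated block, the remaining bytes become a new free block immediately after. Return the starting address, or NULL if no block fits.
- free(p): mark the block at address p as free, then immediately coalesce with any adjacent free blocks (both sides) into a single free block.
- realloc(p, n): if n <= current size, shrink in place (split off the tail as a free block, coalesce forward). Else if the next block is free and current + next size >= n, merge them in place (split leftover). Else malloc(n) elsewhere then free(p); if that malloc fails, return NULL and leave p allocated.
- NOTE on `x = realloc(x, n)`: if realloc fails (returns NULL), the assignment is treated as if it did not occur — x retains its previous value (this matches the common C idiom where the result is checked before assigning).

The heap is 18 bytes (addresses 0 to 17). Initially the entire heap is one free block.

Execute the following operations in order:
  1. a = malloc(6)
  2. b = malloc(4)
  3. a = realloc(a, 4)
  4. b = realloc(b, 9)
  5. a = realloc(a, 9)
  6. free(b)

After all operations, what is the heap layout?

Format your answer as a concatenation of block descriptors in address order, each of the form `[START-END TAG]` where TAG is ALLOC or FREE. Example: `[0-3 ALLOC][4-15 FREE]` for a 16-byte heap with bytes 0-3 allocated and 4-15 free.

Answer: [0-3 ALLOC][4-17 FREE]

Derivation:
Op 1: a = malloc(6) -> a = 0; heap: [0-5 ALLOC][6-17 FREE]
Op 2: b = malloc(4) -> b = 6; heap: [0-5 ALLOC][6-9 ALLOC][10-17 FREE]
Op 3: a = realloc(a, 4) -> a = 0; heap: [0-3 ALLOC][4-5 FREE][6-9 ALLOC][10-17 FREE]
Op 4: b = realloc(b, 9) -> b = 6; heap: [0-3 ALLOC][4-5 FREE][6-14 ALLOC][15-17 FREE]
Op 5: a = realloc(a, 9) -> NULL (a unchanged); heap: [0-3 ALLOC][4-5 FREE][6-14 ALLOC][15-17 FREE]
Op 6: free(b) -> (freed b); heap: [0-3 ALLOC][4-17 FREE]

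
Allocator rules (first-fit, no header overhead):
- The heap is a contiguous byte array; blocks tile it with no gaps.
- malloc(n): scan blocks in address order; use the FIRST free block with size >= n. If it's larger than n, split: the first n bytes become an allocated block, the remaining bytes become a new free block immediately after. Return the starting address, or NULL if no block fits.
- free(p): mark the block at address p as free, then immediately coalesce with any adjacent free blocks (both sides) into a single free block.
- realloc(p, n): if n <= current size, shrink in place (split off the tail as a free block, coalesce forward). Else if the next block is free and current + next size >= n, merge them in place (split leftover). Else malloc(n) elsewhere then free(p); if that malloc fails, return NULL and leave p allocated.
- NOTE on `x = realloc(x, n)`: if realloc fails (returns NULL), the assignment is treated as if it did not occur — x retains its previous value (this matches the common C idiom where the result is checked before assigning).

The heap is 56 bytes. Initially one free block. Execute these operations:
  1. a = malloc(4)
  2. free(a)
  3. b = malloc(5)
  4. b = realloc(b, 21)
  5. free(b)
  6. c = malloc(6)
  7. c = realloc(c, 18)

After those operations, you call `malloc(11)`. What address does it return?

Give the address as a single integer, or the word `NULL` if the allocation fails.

Answer: 18

Derivation:
Op 1: a = malloc(4) -> a = 0; heap: [0-3 ALLOC][4-55 FREE]
Op 2: free(a) -> (freed a); heap: [0-55 FREE]
Op 3: b = malloc(5) -> b = 0; heap: [0-4 ALLOC][5-55 FREE]
Op 4: b = realloc(b, 21) -> b = 0; heap: [0-20 ALLOC][21-55 FREE]
Op 5: free(b) -> (freed b); heap: [0-55 FREE]
Op 6: c = malloc(6) -> c = 0; heap: [0-5 ALLOC][6-55 FREE]
Op 7: c = realloc(c, 18) -> c = 0; heap: [0-17 ALLOC][18-55 FREE]
malloc(11): first-fit scan over [0-17 ALLOC][18-55 FREE] -> 18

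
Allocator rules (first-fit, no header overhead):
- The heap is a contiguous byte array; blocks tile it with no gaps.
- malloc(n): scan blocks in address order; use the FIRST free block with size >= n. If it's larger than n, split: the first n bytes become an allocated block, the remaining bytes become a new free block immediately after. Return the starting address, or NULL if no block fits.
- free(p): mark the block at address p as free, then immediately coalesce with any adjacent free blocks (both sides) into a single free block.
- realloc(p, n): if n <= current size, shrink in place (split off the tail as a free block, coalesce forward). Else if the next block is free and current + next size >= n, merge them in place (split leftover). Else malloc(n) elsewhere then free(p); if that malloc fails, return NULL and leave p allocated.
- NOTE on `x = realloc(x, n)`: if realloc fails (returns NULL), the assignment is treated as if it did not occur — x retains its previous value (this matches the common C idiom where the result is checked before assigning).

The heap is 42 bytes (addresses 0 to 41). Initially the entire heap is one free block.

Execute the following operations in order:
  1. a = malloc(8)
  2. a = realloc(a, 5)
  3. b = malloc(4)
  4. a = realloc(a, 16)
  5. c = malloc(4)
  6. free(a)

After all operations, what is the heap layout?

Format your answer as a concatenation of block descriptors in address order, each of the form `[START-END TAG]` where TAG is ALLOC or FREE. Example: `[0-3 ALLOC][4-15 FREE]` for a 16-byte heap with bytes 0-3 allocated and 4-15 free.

Answer: [0-3 ALLOC][4-4 FREE][5-8 ALLOC][9-41 FREE]

Derivation:
Op 1: a = malloc(8) -> a = 0; heap: [0-7 ALLOC][8-41 FREE]
Op 2: a = realloc(a, 5) -> a = 0; heap: [0-4 ALLOC][5-41 FREE]
Op 3: b = malloc(4) -> b = 5; heap: [0-4 ALLOC][5-8 ALLOC][9-41 FREE]
Op 4: a = realloc(a, 16) -> a = 9; heap: [0-4 FREE][5-8 ALLOC][9-24 ALLOC][25-41 FREE]
Op 5: c = malloc(4) -> c = 0; heap: [0-3 ALLOC][4-4 FREE][5-8 ALLOC][9-24 ALLOC][25-41 FREE]
Op 6: free(a) -> (freed a); heap: [0-3 ALLOC][4-4 FREE][5-8 ALLOC][9-41 FREE]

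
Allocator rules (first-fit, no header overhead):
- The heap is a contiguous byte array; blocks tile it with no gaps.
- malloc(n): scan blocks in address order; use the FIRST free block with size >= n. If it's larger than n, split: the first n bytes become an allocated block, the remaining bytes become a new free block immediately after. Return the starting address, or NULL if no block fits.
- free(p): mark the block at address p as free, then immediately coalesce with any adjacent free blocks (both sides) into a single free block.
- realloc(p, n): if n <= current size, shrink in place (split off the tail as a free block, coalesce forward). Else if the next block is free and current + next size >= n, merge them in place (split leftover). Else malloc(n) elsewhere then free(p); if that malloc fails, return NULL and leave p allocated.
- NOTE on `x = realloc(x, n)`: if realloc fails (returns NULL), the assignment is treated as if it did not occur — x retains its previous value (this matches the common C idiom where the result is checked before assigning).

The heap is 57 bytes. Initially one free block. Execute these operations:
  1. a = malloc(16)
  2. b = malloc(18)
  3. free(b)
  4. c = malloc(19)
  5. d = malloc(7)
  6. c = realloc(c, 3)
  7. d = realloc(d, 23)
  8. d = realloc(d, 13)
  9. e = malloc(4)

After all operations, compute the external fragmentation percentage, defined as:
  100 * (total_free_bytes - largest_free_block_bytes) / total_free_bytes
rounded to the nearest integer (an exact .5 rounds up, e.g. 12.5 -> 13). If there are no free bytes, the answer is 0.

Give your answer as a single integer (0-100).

Answer: 43

Derivation:
Op 1: a = malloc(16) -> a = 0; heap: [0-15 ALLOC][16-56 FREE]
Op 2: b = malloc(18) -> b = 16; heap: [0-15 ALLOC][16-33 ALLOC][34-56 FREE]
Op 3: free(b) -> (freed b); heap: [0-15 ALLOC][16-56 FREE]
Op 4: c = malloc(19) -> c = 16; heap: [0-15 ALLOC][16-34 ALLOC][35-56 FREE]
Op 5: d = malloc(7) -> d = 35; heap: [0-15 ALLOC][16-34 ALLOC][35-41 ALLOC][42-56 FREE]
Op 6: c = realloc(c, 3) -> c = 16; heap: [0-15 ALLOC][16-18 ALLOC][19-34 FREE][35-41 ALLOC][42-56 FREE]
Op 7: d = realloc(d, 23) -> NULL (d unchanged); heap: [0-15 ALLOC][16-18 ALLOC][19-34 FREE][35-41 ALLOC][42-56 FREE]
Op 8: d = realloc(d, 13) -> d = 35; heap: [0-15 ALLOC][16-18 ALLOC][19-34 FREE][35-47 ALLOC][48-56 FREE]
Op 9: e = malloc(4) -> e = 19; heap: [0-15 ALLOC][16-18 ALLOC][19-22 ALLOC][23-34 FREE][35-47 ALLOC][48-56 FREE]
Free blocks: [12 9] total_free=21 largest=12 -> 100*(21-12)/21 = 900/21 ≈ 42.857 -> rounds to 43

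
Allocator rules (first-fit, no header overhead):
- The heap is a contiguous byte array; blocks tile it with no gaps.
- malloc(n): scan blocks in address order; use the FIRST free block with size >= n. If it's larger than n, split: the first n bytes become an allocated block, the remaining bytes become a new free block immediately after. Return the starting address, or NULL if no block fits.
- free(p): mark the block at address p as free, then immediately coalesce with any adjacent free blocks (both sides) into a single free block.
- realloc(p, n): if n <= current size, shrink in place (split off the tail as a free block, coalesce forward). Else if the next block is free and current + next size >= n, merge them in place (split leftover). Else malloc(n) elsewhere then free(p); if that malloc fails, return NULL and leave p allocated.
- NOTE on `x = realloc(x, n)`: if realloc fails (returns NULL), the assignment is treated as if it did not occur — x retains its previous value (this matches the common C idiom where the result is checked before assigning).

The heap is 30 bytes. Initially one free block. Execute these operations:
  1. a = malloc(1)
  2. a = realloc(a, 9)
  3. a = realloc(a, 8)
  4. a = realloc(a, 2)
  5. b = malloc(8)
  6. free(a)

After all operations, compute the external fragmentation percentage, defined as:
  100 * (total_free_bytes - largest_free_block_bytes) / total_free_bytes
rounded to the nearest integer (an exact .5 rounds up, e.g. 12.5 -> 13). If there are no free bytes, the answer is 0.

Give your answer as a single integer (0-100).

Op 1: a = malloc(1) -> a = 0; heap: [0-0 ALLOC][1-29 FREE]
Op 2: a = realloc(a, 9) -> a = 0; heap: [0-8 ALLOC][9-29 FREE]
Op 3: a = realloc(a, 8) -> a = 0; heap: [0-7 ALLOC][8-29 FREE]
Op 4: a = realloc(a, 2) -> a = 0; heap: [0-1 ALLOC][2-29 FREE]
Op 5: b = malloc(8) -> b = 2; heap: [0-1 ALLOC][2-9 ALLOC][10-29 FREE]
Op 6: free(a) -> (freed a); heap: [0-1 FREE][2-9 ALLOC][10-29 FREE]
Free blocks: [2 20] total_free=22 largest=20 -> 100*(22-20)/22 = 200/22 ≈ 9.091 -> rounds to 9

Answer: 9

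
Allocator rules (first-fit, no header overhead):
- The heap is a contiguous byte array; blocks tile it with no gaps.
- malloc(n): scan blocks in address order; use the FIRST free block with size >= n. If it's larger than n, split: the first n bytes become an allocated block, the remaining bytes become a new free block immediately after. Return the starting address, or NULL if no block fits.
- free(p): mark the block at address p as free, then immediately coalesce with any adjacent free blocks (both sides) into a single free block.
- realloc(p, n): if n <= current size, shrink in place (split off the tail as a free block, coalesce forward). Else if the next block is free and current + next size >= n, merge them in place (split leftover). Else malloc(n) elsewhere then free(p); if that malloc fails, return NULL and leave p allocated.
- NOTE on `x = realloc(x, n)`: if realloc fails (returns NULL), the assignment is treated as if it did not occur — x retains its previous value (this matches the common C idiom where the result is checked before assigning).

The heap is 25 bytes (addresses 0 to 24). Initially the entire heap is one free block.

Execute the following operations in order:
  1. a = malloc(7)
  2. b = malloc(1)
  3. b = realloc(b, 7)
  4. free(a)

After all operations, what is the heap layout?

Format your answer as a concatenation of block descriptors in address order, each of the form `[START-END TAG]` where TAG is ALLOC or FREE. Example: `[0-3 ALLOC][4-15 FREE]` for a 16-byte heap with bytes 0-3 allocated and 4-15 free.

Op 1: a = malloc(7) -> a = 0; heap: [0-6 ALLOC][7-24 FREE]
Op 2: b = malloc(1) -> b = 7; heap: [0-6 ALLOC][7-7 ALLOC][8-24 FREE]
Op 3: b = realloc(b, 7) -> b = 7; heap: [0-6 ALLOC][7-13 ALLOC][14-24 FREE]
Op 4: free(a) -> (freed a); heap: [0-6 FREE][7-13 ALLOC][14-24 FREE]

Answer: [0-6 FREE][7-13 ALLOC][14-24 FREE]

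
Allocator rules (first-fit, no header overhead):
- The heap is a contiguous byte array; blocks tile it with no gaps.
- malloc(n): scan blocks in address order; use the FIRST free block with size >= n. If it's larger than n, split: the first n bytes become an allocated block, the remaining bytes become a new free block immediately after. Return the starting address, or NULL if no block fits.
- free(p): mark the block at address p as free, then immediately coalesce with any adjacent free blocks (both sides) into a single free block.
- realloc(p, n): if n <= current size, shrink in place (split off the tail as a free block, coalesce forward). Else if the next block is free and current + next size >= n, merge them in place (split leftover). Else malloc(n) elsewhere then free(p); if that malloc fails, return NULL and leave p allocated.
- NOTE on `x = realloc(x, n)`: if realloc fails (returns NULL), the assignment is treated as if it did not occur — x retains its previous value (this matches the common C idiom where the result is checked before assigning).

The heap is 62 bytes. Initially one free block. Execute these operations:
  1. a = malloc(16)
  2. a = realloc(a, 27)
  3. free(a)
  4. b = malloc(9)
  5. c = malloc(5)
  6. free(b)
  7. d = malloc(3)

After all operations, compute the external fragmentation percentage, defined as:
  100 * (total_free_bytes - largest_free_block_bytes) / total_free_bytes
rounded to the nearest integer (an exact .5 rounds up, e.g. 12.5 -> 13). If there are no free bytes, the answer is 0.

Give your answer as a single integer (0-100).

Op 1: a = malloc(16) -> a = 0; heap: [0-15 ALLOC][16-61 FREE]
Op 2: a = realloc(a, 27) -> a = 0; heap: [0-26 ALLOC][27-61 FREE]
Op 3: free(a) -> (freed a); heap: [0-61 FREE]
Op 4: b = malloc(9) -> b = 0; heap: [0-8 ALLOC][9-61 FREE]
Op 5: c = malloc(5) -> c = 9; heap: [0-8 ALLOC][9-13 ALLOC][14-61 FREE]
Op 6: free(b) -> (freed b); heap: [0-8 FREE][9-13 ALLOC][14-61 FREE]
Op 7: d = malloc(3) -> d = 0; heap: [0-2 ALLOC][3-8 FREE][9-13 ALLOC][14-61 FREE]
Free blocks: [6 48] total_free=54 largest=48 -> 100*(54-48)/54 = 600/54 ≈ 11.111 -> rounds to 11

Answer: 11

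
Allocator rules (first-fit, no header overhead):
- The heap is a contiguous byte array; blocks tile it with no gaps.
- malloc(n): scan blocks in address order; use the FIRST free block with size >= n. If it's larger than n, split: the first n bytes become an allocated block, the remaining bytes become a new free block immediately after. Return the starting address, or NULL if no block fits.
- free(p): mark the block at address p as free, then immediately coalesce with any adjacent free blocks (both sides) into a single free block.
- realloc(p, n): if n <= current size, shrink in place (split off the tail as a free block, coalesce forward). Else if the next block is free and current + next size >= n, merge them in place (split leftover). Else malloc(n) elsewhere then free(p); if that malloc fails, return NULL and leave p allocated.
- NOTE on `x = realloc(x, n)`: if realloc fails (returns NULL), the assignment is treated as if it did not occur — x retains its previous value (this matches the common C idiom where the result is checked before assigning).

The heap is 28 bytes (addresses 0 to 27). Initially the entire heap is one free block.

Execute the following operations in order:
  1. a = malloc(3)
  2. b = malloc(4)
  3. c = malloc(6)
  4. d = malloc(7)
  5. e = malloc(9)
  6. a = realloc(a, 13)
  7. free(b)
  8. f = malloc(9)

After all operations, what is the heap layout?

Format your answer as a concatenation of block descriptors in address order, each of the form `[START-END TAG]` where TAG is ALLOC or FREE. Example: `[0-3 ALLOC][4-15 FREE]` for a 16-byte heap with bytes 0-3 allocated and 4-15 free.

Answer: [0-2 ALLOC][3-6 FREE][7-12 ALLOC][13-19 ALLOC][20-27 FREE]

Derivation:
Op 1: a = malloc(3) -> a = 0; heap: [0-2 ALLOC][3-27 FREE]
Op 2: b = malloc(4) -> b = 3; heap: [0-2 ALLOC][3-6 ALLOC][7-27 FREE]
Op 3: c = malloc(6) -> c = 7; heap: [0-2 ALLOC][3-6 ALLOC][7-12 ALLOC][13-27 FREE]
Op 4: d = malloc(7) -> d = 13; heap: [0-2 ALLOC][3-6 ALLOC][7-12 ALLOC][13-19 ALLOC][20-27 FREE]
Op 5: e = malloc(9) -> e = NULL; heap: [0-2 ALLOC][3-6 ALLOC][7-12 ALLOC][13-19 ALLOC][20-27 FREE]
Op 6: a = realloc(a, 13) -> NULL (a unchanged); heap: [0-2 ALLOC][3-6 ALLOC][7-12 ALLOC][13-19 ALLOC][20-27 FREE]
Op 7: free(b) -> (freed b); heap: [0-2 ALLOC][3-6 FREE][7-12 ALLOC][13-19 ALLOC][20-27 FREE]
Op 8: f = malloc(9) -> f = NULL; heap: [0-2 ALLOC][3-6 FREE][7-12 ALLOC][13-19 ALLOC][20-27 FREE]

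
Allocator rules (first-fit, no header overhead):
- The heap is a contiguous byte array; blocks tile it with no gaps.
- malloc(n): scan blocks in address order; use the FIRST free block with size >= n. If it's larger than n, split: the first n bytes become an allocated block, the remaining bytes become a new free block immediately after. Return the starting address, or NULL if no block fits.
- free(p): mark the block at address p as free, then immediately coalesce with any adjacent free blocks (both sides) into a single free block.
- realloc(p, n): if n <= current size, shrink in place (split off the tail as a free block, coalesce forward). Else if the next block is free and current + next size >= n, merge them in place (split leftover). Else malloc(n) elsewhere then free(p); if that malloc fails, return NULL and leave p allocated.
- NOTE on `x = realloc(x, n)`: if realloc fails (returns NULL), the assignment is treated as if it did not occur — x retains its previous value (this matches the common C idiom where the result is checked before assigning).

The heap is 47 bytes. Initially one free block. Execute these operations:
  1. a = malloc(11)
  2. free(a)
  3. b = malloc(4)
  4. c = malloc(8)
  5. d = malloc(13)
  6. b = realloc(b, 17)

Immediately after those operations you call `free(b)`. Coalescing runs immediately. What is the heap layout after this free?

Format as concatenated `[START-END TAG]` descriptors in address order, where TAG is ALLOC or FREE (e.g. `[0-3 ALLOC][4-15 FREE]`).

Op 1: a = malloc(11) -> a = 0; heap: [0-10 ALLOC][11-46 FREE]
Op 2: free(a) -> (freed a); heap: [0-46 FREE]
Op 3: b = malloc(4) -> b = 0; heap: [0-3 ALLOC][4-46 FREE]
Op 4: c = malloc(8) -> c = 4; heap: [0-3 ALLOC][4-11 ALLOC][12-46 FREE]
Op 5: d = malloc(13) -> d = 12; heap: [0-3 ALLOC][4-11 ALLOC][12-24 ALLOC][25-46 FREE]
Op 6: b = realloc(b, 17) -> b = 25; heap: [0-3 FREE][4-11 ALLOC][12-24 ALLOC][25-41 ALLOC][42-46 FREE]
free(b): b = 25 -> block [25-41 ALLOC]; mark free, coalesce with adjacent free neighbors -> [0-3 FREE][4-11 ALLOC][12-24 ALLOC][25-46 FREE]

Answer: [0-3 FREE][4-11 ALLOC][12-24 ALLOC][25-46 FREE]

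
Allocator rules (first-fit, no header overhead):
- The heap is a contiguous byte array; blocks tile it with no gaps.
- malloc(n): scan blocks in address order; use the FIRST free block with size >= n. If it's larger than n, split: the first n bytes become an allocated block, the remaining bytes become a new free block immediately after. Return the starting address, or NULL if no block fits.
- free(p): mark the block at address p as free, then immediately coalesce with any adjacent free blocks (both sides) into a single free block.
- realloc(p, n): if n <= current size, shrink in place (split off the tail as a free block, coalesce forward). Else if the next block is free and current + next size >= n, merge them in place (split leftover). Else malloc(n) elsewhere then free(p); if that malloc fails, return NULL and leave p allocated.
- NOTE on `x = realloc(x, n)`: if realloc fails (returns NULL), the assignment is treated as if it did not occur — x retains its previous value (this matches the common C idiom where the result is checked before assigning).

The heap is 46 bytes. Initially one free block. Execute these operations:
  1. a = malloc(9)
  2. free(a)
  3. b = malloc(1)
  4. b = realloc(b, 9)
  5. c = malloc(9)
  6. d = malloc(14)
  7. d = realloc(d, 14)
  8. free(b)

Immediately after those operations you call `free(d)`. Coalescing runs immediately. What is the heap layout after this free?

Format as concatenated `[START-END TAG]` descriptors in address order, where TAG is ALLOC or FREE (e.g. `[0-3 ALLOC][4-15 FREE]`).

Answer: [0-8 FREE][9-17 ALLOC][18-45 FREE]

Derivation:
Op 1: a = malloc(9) -> a = 0; heap: [0-8 ALLOC][9-45 FREE]
Op 2: free(a) -> (freed a); heap: [0-45 FREE]
Op 3: b = malloc(1) -> b = 0; heap: [0-0 ALLOC][1-45 FREE]
Op 4: b = realloc(b, 9) -> b = 0; heap: [0-8 ALLOC][9-45 FREE]
Op 5: c = malloc(9) -> c = 9; heap: [0-8 ALLOC][9-17 ALLOC][18-45 FREE]
Op 6: d = malloc(14) -> d = 18; heap: [0-8 ALLOC][9-17 ALLOC][18-31 ALLOC][32-45 FREE]
Op 7: d = realloc(d, 14) -> d = 18; heap: [0-8 ALLOC][9-17 ALLOC][18-31 ALLOC][32-45 FREE]
Op 8: free(b) -> (freed b); heap: [0-8 FREE][9-17 ALLOC][18-31 ALLOC][32-45 FREE]
free(d): d = 18 -> block [18-31 ALLOC]; mark free, coalesce with adjacent free neighbors -> [0-8 FREE][9-17 ALLOC][18-45 FREE]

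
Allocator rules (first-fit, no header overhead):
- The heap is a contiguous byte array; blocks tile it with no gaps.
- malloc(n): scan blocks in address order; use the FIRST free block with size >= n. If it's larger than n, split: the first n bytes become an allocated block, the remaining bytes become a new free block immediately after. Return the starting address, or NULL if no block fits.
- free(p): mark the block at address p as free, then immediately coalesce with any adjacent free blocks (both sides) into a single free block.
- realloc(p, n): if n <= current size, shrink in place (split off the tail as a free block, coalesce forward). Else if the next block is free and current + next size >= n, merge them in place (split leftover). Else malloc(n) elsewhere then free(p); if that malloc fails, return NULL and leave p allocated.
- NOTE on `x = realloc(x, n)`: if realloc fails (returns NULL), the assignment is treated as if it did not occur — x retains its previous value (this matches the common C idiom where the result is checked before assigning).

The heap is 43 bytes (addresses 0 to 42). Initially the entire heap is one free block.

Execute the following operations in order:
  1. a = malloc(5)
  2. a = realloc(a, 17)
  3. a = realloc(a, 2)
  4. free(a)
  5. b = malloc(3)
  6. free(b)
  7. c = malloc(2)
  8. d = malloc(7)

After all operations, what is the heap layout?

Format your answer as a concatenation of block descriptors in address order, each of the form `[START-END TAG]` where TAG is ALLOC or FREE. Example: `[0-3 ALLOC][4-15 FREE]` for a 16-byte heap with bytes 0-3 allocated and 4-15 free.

Answer: [0-1 ALLOC][2-8 ALLOC][9-42 FREE]

Derivation:
Op 1: a = malloc(5) -> a = 0; heap: [0-4 ALLOC][5-42 FREE]
Op 2: a = realloc(a, 17) -> a = 0; heap: [0-16 ALLOC][17-42 FREE]
Op 3: a = realloc(a, 2) -> a = 0; heap: [0-1 ALLOC][2-42 FREE]
Op 4: free(a) -> (freed a); heap: [0-42 FREE]
Op 5: b = malloc(3) -> b = 0; heap: [0-2 ALLOC][3-42 FREE]
Op 6: free(b) -> (freed b); heap: [0-42 FREE]
Op 7: c = malloc(2) -> c = 0; heap: [0-1 ALLOC][2-42 FREE]
Op 8: d = malloc(7) -> d = 2; heap: [0-1 ALLOC][2-8 ALLOC][9-42 FREE]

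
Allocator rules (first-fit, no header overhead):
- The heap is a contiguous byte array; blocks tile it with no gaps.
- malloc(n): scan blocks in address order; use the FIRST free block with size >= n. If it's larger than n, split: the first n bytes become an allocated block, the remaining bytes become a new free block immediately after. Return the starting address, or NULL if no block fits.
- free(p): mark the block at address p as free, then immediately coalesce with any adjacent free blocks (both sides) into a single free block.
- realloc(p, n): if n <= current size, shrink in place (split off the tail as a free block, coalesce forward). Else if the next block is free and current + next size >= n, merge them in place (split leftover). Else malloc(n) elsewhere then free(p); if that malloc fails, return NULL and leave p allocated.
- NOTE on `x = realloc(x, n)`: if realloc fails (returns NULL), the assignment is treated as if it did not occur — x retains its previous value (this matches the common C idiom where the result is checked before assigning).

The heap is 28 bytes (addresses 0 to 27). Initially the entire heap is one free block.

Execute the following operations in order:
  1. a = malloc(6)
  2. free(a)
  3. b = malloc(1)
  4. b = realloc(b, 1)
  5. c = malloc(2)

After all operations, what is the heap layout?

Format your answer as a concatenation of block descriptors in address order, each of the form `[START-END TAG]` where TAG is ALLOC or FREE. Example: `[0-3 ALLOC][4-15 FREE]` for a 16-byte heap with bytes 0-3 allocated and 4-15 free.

Answer: [0-0 ALLOC][1-2 ALLOC][3-27 FREE]

Derivation:
Op 1: a = malloc(6) -> a = 0; heap: [0-5 ALLOC][6-27 FREE]
Op 2: free(a) -> (freed a); heap: [0-27 FREE]
Op 3: b = malloc(1) -> b = 0; heap: [0-0 ALLOC][1-27 FREE]
Op 4: b = realloc(b, 1) -> b = 0; heap: [0-0 ALLOC][1-27 FREE]
Op 5: c = malloc(2) -> c = 1; heap: [0-0 ALLOC][1-2 ALLOC][3-27 FREE]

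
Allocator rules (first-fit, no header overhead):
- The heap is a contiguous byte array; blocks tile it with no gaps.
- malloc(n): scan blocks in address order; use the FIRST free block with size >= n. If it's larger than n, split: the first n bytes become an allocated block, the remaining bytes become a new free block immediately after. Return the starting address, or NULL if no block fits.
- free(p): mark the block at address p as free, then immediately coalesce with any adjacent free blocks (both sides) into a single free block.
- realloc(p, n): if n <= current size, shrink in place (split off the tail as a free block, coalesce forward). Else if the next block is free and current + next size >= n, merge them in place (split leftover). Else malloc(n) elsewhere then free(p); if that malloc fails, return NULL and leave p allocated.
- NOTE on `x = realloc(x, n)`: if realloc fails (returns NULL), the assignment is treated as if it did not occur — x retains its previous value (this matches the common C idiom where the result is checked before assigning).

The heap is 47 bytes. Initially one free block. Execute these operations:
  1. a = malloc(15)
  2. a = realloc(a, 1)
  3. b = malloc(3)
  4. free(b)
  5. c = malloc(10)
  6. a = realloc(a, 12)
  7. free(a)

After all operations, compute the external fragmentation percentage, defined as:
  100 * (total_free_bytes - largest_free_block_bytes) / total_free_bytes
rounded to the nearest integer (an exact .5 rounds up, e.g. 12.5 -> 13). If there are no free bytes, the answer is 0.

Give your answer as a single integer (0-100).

Op 1: a = malloc(15) -> a = 0; heap: [0-14 ALLOC][15-46 FREE]
Op 2: a = realloc(a, 1) -> a = 0; heap: [0-0 ALLOC][1-46 FREE]
Op 3: b = malloc(3) -> b = 1; heap: [0-0 ALLOC][1-3 ALLOC][4-46 FREE]
Op 4: free(b) -> (freed b); heap: [0-0 ALLOC][1-46 FREE]
Op 5: c = malloc(10) -> c = 1; heap: [0-0 ALLOC][1-10 ALLOC][11-46 FREE]
Op 6: a = realloc(a, 12) -> a = 11; heap: [0-0 FREE][1-10 ALLOC][11-22 ALLOC][23-46 FREE]
Op 7: free(a) -> (freed a); heap: [0-0 FREE][1-10 ALLOC][11-46 FREE]
Free blocks: [1 36] total_free=37 largest=36 -> 100*(37-36)/37 = 100/37 ≈ 2.703 -> rounds to 3

Answer: 3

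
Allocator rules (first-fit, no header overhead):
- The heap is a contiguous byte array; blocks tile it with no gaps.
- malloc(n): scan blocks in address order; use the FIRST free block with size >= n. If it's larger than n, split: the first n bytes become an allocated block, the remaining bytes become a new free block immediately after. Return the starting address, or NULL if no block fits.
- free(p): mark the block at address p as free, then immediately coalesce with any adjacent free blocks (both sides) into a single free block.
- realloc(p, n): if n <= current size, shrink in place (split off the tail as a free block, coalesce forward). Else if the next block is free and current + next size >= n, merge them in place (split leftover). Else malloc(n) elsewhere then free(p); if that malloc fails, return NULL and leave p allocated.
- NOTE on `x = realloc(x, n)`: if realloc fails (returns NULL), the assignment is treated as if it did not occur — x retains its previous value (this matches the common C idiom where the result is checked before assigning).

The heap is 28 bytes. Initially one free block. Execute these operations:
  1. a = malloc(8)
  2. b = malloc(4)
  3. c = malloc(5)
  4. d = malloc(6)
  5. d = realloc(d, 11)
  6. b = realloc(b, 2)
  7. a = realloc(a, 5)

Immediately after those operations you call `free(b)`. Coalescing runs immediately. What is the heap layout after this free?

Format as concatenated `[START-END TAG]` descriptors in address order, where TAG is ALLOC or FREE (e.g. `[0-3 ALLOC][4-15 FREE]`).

Op 1: a = malloc(8) -> a = 0; heap: [0-7 ALLOC][8-27 FREE]
Op 2: b = malloc(4) -> b = 8; heap: [0-7 ALLOC][8-11 ALLOC][12-27 FREE]
Op 3: c = malloc(5) -> c = 12; heap: [0-7 ALLOC][8-11 ALLOC][12-16 ALLOC][17-27 FREE]
Op 4: d = malloc(6) -> d = 17; heap: [0-7 ALLOC][8-11 ALLOC][12-16 ALLOC][17-22 ALLOC][23-27 FREE]
Op 5: d = realloc(d, 11) -> d = 17; heap: [0-7 ALLOC][8-11 ALLOC][12-16 ALLOC][17-27 ALLOC]
Op 6: b = realloc(b, 2) -> b = 8; heap: [0-7 ALLOC][8-9 ALLOC][10-11 FREE][12-16 ALLOC][17-27 ALLOC]
Op 7: a = realloc(a, 5) -> a = 0; heap: [0-4 ALLOC][5-7 FREE][8-9 ALLOC][10-11 FREE][12-16 ALLOC][17-27 ALLOC]
free(b): b = 8 -> block [8-9 ALLOC]; mark free, coalesce with adjacent free neighbors -> [0-4 ALLOC][5-11 FREE][12-16 ALLOC][17-27 ALLOC]

Answer: [0-4 ALLOC][5-11 FREE][12-16 ALLOC][17-27 ALLOC]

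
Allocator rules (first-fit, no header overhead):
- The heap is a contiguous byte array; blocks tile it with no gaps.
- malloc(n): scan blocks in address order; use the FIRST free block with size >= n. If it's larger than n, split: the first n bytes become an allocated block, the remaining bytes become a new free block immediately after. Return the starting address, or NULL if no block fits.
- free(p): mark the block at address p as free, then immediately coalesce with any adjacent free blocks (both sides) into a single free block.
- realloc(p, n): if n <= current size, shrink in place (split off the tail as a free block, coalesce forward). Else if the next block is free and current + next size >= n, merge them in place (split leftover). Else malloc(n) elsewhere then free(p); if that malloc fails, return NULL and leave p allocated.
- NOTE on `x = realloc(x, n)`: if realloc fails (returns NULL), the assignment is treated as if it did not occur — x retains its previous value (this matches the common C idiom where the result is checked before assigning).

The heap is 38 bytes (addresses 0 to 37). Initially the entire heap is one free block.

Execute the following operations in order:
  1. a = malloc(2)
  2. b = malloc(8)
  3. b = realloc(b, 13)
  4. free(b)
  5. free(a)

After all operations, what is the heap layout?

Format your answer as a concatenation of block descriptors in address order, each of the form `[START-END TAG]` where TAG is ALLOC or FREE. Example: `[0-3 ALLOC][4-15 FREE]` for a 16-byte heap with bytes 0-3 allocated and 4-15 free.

Answer: [0-37 FREE]

Derivation:
Op 1: a = malloc(2) -> a = 0; heap: [0-1 ALLOC][2-37 FREE]
Op 2: b = malloc(8) -> b = 2; heap: [0-1 ALLOC][2-9 ALLOC][10-37 FREE]
Op 3: b = realloc(b, 13) -> b = 2; heap: [0-1 ALLOC][2-14 ALLOC][15-37 FREE]
Op 4: free(b) -> (freed b); heap: [0-1 ALLOC][2-37 FREE]
Op 5: free(a) -> (freed a); heap: [0-37 FREE]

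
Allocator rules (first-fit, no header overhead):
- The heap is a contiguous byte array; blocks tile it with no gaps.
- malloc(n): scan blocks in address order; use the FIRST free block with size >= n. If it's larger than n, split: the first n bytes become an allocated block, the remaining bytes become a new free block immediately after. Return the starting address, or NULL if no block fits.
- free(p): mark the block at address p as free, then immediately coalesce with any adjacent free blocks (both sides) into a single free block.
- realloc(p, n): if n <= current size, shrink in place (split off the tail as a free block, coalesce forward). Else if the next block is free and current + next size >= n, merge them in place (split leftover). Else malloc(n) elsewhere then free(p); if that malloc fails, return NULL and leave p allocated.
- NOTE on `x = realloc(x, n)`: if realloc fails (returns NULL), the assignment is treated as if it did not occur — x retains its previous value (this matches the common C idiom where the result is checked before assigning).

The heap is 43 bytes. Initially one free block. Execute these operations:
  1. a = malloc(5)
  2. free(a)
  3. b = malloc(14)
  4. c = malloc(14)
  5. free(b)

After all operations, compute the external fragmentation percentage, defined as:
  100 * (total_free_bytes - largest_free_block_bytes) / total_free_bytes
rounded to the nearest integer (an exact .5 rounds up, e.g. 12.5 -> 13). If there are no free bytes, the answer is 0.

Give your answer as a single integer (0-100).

Answer: 48

Derivation:
Op 1: a = malloc(5) -> a = 0; heap: [0-4 ALLOC][5-42 FREE]
Op 2: free(a) -> (freed a); heap: [0-42 FREE]
Op 3: b = malloc(14) -> b = 0; heap: [0-13 ALLOC][14-42 FREE]
Op 4: c = malloc(14) -> c = 14; heap: [0-13 ALLOC][14-27 ALLOC][28-42 FREE]
Op 5: free(b) -> (freed b); heap: [0-13 FREE][14-27 ALLOC][28-42 FREE]
Free blocks: [14 15] total_free=29 largest=15 -> 100*(29-15)/29 = 1400/29 ≈ 48.276 -> rounds to 48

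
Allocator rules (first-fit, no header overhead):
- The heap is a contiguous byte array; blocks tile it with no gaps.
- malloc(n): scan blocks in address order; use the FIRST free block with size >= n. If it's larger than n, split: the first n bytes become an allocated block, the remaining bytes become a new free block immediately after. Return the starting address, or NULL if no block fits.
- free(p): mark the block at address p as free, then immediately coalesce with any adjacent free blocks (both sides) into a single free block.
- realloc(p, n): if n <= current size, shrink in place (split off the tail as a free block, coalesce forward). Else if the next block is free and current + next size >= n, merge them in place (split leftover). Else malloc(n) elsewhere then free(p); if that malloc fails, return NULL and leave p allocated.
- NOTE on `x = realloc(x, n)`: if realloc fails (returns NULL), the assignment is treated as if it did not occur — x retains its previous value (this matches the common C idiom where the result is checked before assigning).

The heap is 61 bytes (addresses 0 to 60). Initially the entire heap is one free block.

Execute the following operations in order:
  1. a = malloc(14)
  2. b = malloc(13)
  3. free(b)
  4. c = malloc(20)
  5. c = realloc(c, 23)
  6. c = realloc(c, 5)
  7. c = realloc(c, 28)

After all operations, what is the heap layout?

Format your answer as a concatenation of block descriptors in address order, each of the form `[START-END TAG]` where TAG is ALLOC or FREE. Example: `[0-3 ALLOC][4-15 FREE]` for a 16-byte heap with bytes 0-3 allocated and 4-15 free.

Op 1: a = malloc(14) -> a = 0; heap: [0-13 ALLOC][14-60 FREE]
Op 2: b = malloc(13) -> b = 14; heap: [0-13 ALLOC][14-26 ALLOC][27-60 FREE]
Op 3: free(b) -> (freed b); heap: [0-13 ALLOC][14-60 FREE]
Op 4: c = malloc(20) -> c = 14; heap: [0-13 ALLOC][14-33 ALLOC][34-60 FREE]
Op 5: c = realloc(c, 23) -> c = 14; heap: [0-13 ALLOC][14-36 ALLOC][37-60 FREE]
Op 6: c = realloc(c, 5) -> c = 14; heap: [0-13 ALLOC][14-18 ALLOC][19-60 FREE]
Op 7: c = realloc(c, 28) -> c = 14; heap: [0-13 ALLOC][14-41 ALLOC][42-60 FREE]

Answer: [0-13 ALLOC][14-41 ALLOC][42-60 FREE]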